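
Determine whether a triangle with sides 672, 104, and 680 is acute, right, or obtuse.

right

Compare the square of the longest side to the sum of squares of the other two: 104² + 672² = 462400 = 680².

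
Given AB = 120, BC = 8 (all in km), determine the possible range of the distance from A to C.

112 ≤ AC ≤ 128 km

By the triangle inequality, |120 − 8| ≤ AC ≤ 120 + 8.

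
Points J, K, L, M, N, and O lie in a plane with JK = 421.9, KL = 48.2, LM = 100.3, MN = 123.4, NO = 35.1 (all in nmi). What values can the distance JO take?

114.9 ≤ JO ≤ 728.9 nmi

The maximum is all hops collinear in one direction: 421.9 + 48.2 + 100.3 + 123.4 + 35.1 = 728.9.
The longest hop is 421.9; the others sum to 307.0. Folding the others back against it leaves at least 421.9 − 307.0 = 114.9.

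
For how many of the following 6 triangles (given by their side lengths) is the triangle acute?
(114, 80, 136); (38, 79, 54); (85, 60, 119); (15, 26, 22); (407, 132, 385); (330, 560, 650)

2

(114,80,136): 80²+114² = 19396 > 18496 = 136² → acute
(38,79,54): 38²+54² = 4360 < 6241 = 79² → obtuse
(85,60,119): 60²+85² = 10825 < 14161 = 119² → obtuse
(15,26,22): 15²+22² = 709 > 676 = 26² → acute
(407,132,385): 132²+385² = 165649 = 407² → right
(330,560,650): 330²+560² = 422500 = 650² → right
2 of the 6 are acute.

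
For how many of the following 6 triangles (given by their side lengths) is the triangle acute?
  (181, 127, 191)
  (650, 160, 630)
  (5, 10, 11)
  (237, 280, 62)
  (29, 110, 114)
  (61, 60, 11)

(181,127,191): 127²+181² = 48890 > 36481 = 191² → acute
(650,160,630): 160²+630² = 422500 = 650² → right
(5,10,11): 5²+10² = 125 > 121 = 11² → acute
(237,280,62): 62²+237² = 60013 < 78400 = 280² → obtuse
(29,110,114): 29²+110² = 12941 < 12996 = 114² → obtuse
(61,60,11): 11²+60² = 3721 = 61² → right
2 of the 6 are acute.

2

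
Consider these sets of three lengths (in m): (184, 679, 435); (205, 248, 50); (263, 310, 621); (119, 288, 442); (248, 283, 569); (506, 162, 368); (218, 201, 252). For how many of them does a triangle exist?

(184,435,679): 184+435 ≤ 679 → not valid
(50,205,248): 50+205 > 248 → valid
(263,310,621): 263+310 ≤ 621 → not valid
(119,288,442): 119+288 ≤ 442 → not valid
(248,283,569): 248+283 ≤ 569 → not valid
(162,368,506): 162+368 > 506 → valid
(201,218,252): 201+218 > 252 → valid
3 of the 7 triples form a triangle.

3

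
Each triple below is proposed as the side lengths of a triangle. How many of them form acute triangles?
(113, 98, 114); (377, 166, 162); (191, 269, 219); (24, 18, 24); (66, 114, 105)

(113,98,114): 98²+113² = 22373 > 12996 = 114² → acute
(377,166,162): 162+166 ≤ 377, not a triangle
(191,269,219): 191²+219² = 84442 > 72361 = 269² → acute
(24,18,24): 18²+24² = 900 > 576 = 24² → acute
(66,114,105): 66²+105² = 15381 > 12996 = 114² → acute
4 of the 5 are acute.

4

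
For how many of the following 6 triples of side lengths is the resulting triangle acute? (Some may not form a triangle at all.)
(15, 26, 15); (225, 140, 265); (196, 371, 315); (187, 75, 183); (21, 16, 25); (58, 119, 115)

3

(15,26,15): 15²+15² = 450 < 676 = 26² → obtuse
(225,140,265): 140²+225² = 70225 = 265² → right
(196,371,315): 196²+315² = 137641 = 371² → right
(187,75,183): 75²+183² = 39114 > 34969 = 187² → acute
(21,16,25): 16²+21² = 697 > 625 = 25² → acute
(58,119,115): 58²+115² = 16589 > 14161 = 119² → acute
3 of the 6 are acute.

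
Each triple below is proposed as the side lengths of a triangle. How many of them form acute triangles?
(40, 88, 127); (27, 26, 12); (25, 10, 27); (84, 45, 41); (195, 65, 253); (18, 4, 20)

(40,88,127): 40²+88² = 9344 < 16129 = 127² → obtuse
(27,26,12): 12²+26² = 820 > 729 = 27² → acute
(25,10,27): 10²+25² = 725 < 729 = 27² → obtuse
(84,45,41): 41²+45² = 3706 < 7056 = 84² → obtuse
(195,65,253): 65²+195² = 42250 < 64009 = 253² → obtuse
(18,4,20): 4²+18² = 340 < 400 = 20² → obtuse
1 of the 6 is acute.

1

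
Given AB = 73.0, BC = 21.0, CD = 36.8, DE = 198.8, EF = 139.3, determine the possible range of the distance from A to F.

The maximum is all hops collinear in one direction: 73.0 + 21.0 + 36.8 + 198.8 + 139.3 = 468.9.
The longest hop is 198.8; the others sum to 270.1. Since 198.8 ≤ 270.1, the path can fold back on itself completely, so the minimum distance is 0.

0 ≤ AF ≤ 468.9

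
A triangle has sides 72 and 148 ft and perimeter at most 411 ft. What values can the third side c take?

76 < c ≤ 191 ft

Triangle inequality alone gives 76 < c < 220.
The perimeter condition gives c ≤ 411 − 72 − 148 = 191.
Intersecting the two: 76 < c ≤ 191.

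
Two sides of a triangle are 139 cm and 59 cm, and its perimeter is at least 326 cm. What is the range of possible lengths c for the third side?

128 ≤ c < 198 cm

Triangle inequality alone gives 80 < c < 198.
The perimeter condition gives c ≥ 326 − 139 − 59 = 128.
Intersecting the two: 128 ≤ c < 198.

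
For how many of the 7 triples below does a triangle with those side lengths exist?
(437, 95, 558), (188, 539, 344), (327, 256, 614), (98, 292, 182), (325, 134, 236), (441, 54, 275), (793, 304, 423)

(95,437,558): 95+437 ≤ 558 → not valid
(188,344,539): 188+344 ≤ 539 → not valid
(256,327,614): 256+327 ≤ 614 → not valid
(98,182,292): 98+182 ≤ 292 → not valid
(134,236,325): 134+236 > 325 → valid
(54,275,441): 54+275 ≤ 441 → not valid
(304,423,793): 304+423 ≤ 793 → not valid
1 of the 7 triples forms a triangle.

1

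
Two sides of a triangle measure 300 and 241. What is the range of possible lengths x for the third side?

59 < x < 541

By the triangle inequality, x must be less than 300 + 241 = 541 and greater than |300 − 241| = 59.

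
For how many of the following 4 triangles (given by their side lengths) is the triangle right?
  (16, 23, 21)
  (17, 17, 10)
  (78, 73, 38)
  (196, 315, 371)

1

(16,23,21): 16²+21² = 697 > 529 = 23² → acute
(17,17,10): 10²+17² = 389 > 289 = 17² → acute
(78,73,38): 38²+73² = 6773 > 6084 = 78² → acute
(196,315,371): 196²+315² = 137641 = 371² → right
1 of the 4 is right.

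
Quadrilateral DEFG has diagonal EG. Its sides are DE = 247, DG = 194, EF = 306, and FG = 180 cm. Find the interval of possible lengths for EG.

From triangle DEG: |247 − 194| < EG < 247 + 194, i.e. 53 < EG < 441.
From triangle FEG: 126 < EG < 486.
Both must hold, so EG lies in the intersection.

126 < EG < 441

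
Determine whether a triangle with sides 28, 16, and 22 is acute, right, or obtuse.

Compare the square of the longest side to the sum of squares of the other two: 16² + 22² = 740 < 784 = 28².

obtuse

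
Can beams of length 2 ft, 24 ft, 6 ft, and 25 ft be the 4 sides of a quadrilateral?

Yes

A quadrilateral exists iff every side is shorter than the sum of the others — equivalently, the longest side is less than the sum of the rest.
Longest side 25 < 32 (sum of the remaining 3), so yes.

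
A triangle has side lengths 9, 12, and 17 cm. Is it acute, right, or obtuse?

obtuse

Compare the square of the longest side to the sum of squares of the other two: 9² + 12² = 225 < 289 = 17².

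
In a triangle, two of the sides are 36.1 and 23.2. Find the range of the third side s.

By the triangle inequality, s must be less than 36.1 + 23.2 = 59.3 and greater than |36.1 − 23.2| = 12.9.

12.9 < s < 59.3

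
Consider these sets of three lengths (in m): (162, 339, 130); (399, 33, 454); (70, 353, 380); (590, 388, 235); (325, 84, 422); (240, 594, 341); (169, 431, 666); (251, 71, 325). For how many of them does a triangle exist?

2

(130,162,339): 130+162 ≤ 339 → not valid
(33,399,454): 33+399 ≤ 454 → not valid
(70,353,380): 70+353 > 380 → valid
(235,388,590): 235+388 > 590 → valid
(84,325,422): 84+325 ≤ 422 → not valid
(240,341,594): 240+341 ≤ 594 → not valid
(169,431,666): 169+431 ≤ 666 → not valid
(71,251,325): 71+251 ≤ 325 → not valid
2 of the 8 triples form a triangle.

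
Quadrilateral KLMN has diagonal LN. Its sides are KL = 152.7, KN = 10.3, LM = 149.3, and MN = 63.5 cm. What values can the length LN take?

From triangle KLN: |152.7 − 10.3| < LN < 152.7 + 10.3, i.e. 142.4 < LN < 163.0.
From triangle MLN: 85.8 < LN < 212.8.
Both must hold, so LN lies in the intersection.

142.4 < LN < 163.0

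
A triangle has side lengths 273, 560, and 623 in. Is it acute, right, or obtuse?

right

Compare the square of the longest side to the sum of squares of the other two: 273² + 560² = 388129 = 623².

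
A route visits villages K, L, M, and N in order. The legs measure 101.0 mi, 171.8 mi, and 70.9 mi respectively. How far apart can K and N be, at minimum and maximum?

The maximum is all hops collinear in one direction: 101.0 + 171.8 + 70.9 = 343.7.
The longest hop is 171.8; the others sum to 171.9. Since 171.8 ≤ 171.9, the path can fold back on itself completely, so the minimum distance is 0.

0 ≤ KN ≤ 343.7 mi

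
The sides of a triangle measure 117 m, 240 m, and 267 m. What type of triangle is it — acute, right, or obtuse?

right

Compare the square of the longest side to the sum of squares of the other two: 117² + 240² = 71289 = 267².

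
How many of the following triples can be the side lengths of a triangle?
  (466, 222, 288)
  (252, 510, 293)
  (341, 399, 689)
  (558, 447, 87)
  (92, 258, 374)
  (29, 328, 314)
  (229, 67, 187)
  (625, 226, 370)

5

(222,288,466): 222+288 > 466 → valid
(252,293,510): 252+293 > 510 → valid
(341,399,689): 341+399 > 689 → valid
(87,447,558): 87+447 ≤ 558 → not valid
(92,258,374): 92+258 ≤ 374 → not valid
(29,314,328): 29+314 > 328 → valid
(67,187,229): 67+187 > 229 → valid
(226,370,625): 226+370 ≤ 625 → not valid
5 of the 8 triples form a triangle.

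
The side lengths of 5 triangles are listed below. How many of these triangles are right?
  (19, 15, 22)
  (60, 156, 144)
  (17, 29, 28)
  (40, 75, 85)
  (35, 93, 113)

(19,15,22): 15²+19² = 586 > 484 = 22² → acute
(60,156,144): 60²+144² = 24336 = 156² → right
(17,29,28): 17²+28² = 1073 > 841 = 29² → acute
(40,75,85): 40²+75² = 7225 = 85² → right
(35,93,113): 35²+93² = 9874 < 12769 = 113² → obtuse
2 of the 5 are right.

2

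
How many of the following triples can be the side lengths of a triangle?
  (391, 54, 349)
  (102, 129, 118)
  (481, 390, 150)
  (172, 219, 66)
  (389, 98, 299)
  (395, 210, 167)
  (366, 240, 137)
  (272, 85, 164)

6

(54,349,391): 54+349 > 391 → valid
(102,118,129): 102+118 > 129 → valid
(150,390,481): 150+390 > 481 → valid
(66,172,219): 66+172 > 219 → valid
(98,299,389): 98+299 > 389 → valid
(167,210,395): 167+210 ≤ 395 → not valid
(137,240,366): 137+240 > 366 → valid
(85,164,272): 85+164 ≤ 272 → not valid
6 of the 8 triples form a triangle.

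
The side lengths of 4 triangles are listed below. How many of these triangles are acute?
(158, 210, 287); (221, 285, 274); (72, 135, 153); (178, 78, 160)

1

(158,210,287): 158²+210² = 69064 < 82369 = 287² → obtuse
(221,285,274): 221²+274² = 123917 > 81225 = 285² → acute
(72,135,153): 72²+135² = 23409 = 153² → right
(178,78,160): 78²+160² = 31684 = 178² → right
1 of the 4 is acute.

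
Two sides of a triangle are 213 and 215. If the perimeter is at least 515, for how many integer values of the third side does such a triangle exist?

341

Triangle inequality: 2 < x < 428. Perimeter ≥ 515 gives x ≥ 515 − 213 − 215 = 87.
So 87 ≤ x < 428; integers 87 through 427: 341 values.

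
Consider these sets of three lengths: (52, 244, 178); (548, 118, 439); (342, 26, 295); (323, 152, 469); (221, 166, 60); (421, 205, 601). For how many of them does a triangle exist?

4

(52,178,244): 52+178 ≤ 244 → not valid
(118,439,548): 118+439 > 548 → valid
(26,295,342): 26+295 ≤ 342 → not valid
(152,323,469): 152+323 > 469 → valid
(60,166,221): 60+166 > 221 → valid
(205,421,601): 205+421 > 601 → valid
4 of the 6 triples form a triangle.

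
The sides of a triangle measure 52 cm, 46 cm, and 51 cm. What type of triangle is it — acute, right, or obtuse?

acute

Compare the square of the longest side to the sum of squares of the other two: 46² + 51² = 4717 > 2704 = 52².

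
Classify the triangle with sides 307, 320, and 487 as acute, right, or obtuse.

Compare the square of the longest side to the sum of squares of the other two: 307² + 320² = 196649 < 237169 = 487².

obtuse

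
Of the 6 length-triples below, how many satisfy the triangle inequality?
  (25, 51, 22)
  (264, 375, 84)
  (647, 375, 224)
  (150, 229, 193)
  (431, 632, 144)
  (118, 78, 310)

1

(22,25,51): 22+25 ≤ 51 → not valid
(84,264,375): 84+264 ≤ 375 → not valid
(224,375,647): 224+375 ≤ 647 → not valid
(150,193,229): 150+193 > 229 → valid
(144,431,632): 144+431 ≤ 632 → not valid
(78,118,310): 78+118 ≤ 310 → not valid
1 of the 6 triples forms a triangle.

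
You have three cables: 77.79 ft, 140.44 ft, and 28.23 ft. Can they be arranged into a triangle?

The longest side is 140.44, but the other two sum to only 106.02.
106.02 < 140.44, so the triangle inequality fails.

No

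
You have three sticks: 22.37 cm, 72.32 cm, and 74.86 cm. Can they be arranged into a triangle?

The longest side is 74.86, and the other two sum to 94.69.
Since 94.69 > 74.86, the triangle inequality holds.

Yes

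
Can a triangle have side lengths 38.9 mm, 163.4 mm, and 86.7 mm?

The longest side is 163.4, but the other two sum to only 125.6.
125.6 < 163.4, so the triangle inequality fails.

No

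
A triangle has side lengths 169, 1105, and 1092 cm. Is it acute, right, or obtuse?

Compare the square of the longest side to the sum of squares of the other two: 169² + 1092² = 1221025 = 1105².

right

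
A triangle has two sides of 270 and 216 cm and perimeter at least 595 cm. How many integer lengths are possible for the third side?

Triangle inequality: 54 < x < 486. Perimeter ≥ 595 gives x ≥ 595 − 270 − 216 = 109.
So 109 ≤ x < 486; integers 109 through 485: 377 values.

377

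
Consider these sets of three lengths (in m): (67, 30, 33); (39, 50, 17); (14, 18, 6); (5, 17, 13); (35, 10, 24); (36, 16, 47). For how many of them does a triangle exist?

4

(30,33,67): 30+33 ≤ 67 → not valid
(17,39,50): 17+39 > 50 → valid
(6,14,18): 6+14 > 18 → valid
(5,13,17): 5+13 > 17 → valid
(10,24,35): 10+24 ≤ 35 → not valid
(16,36,47): 16+36 > 47 → valid
4 of the 6 triples form a triangle.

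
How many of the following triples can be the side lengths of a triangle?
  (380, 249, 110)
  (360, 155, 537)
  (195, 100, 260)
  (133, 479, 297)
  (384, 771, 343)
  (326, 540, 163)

(110,249,380): 110+249 ≤ 380 → not valid
(155,360,537): 155+360 ≤ 537 → not valid
(100,195,260): 100+195 > 260 → valid
(133,297,479): 133+297 ≤ 479 → not valid
(343,384,771): 343+384 ≤ 771 → not valid
(163,326,540): 163+326 ≤ 540 → not valid
1 of the 6 triples forms a triangle.

1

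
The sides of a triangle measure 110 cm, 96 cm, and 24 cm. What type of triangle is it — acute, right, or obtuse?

obtuse

Compare the square of the longest side to the sum of squares of the other two: 24² + 96² = 9792 < 12100 = 110².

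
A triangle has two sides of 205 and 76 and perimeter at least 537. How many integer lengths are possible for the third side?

25

Triangle inequality: 129 < x < 281. Perimeter ≥ 537 gives x ≥ 537 − 205 − 76 = 256.
So 256 ≤ x < 281; integers 256 through 280: 25 values.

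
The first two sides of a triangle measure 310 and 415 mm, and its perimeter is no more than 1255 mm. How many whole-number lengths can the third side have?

Triangle inequality: 105 < x < 725. Perimeter ≤ 1255 gives x ≤ 1255 − 310 − 415 = 530.
So 105 < x ≤ 530; integers 106 through 530: 425 values.

425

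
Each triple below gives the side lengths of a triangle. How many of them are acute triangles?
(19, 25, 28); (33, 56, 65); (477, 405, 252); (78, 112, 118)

(19,25,28): 19²+25² = 986 > 784 = 28² → acute
(33,56,65): 33²+56² = 4225 = 65² → right
(477,405,252): 252²+405² = 227529 = 477² → right
(78,112,118): 78²+112² = 18628 > 13924 = 118² → acute
2 of the 4 are acute.

2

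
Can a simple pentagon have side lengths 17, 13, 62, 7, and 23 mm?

No

For a pentagon, each side must be shorter than the sum of the others.
Here the longest side is 62, but the remaining 4 sides sum to only 60.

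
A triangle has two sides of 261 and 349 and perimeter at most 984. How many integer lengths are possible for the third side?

Triangle inequality: 88 < x < 610. Perimeter ≤ 984 gives x ≤ 984 − 261 − 349 = 374.
So 88 < x ≤ 374; integers 89 through 374: 286 values.

286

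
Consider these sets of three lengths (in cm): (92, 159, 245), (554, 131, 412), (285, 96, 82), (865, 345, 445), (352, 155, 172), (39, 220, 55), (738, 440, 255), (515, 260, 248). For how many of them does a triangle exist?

(92,159,245): 92+159 > 245 → valid
(131,412,554): 131+412 ≤ 554 → not valid
(82,96,285): 82+96 ≤ 285 → not valid
(345,445,865): 345+445 ≤ 865 → not valid
(155,172,352): 155+172 ≤ 352 → not valid
(39,55,220): 39+55 ≤ 220 → not valid
(255,440,738): 255+440 ≤ 738 → not valid
(248,260,515): 248+260 ≤ 515 → not valid
1 of the 8 triples forms a triangle.

1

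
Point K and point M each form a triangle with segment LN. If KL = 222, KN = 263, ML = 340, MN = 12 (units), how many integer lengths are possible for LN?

From triangle KLN: 41 < LN < 485.
From triangle MLN: 328 < LN < 352.
Intersection: 328 < LN < 352, so integers 329 through 351: 23 values.

23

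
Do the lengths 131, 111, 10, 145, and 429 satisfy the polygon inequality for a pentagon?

For a pentagon, each side must be shorter than the sum of the others.
Here the longest side is 429, but the remaining 4 sides sum to only 397.

No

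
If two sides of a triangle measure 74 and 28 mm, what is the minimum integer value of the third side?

The third side must be strictly greater than |74 − 28| = 46.
The smallest integer above 46 is 47.

47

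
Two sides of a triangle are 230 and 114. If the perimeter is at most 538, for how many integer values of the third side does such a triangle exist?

Triangle inequality: 116 < x < 344. Perimeter ≤ 538 gives x ≤ 538 − 230 − 114 = 194.
So 116 < x ≤ 194; integers 117 through 194: 78 values.

78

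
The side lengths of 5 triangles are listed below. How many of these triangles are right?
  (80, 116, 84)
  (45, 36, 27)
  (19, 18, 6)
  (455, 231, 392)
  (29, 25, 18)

(80,116,84): 80²+84² = 13456 = 116² → right
(45,36,27): 27²+36² = 2025 = 45² → right
(19,18,6): 6²+18² = 360 < 361 = 19² → obtuse
(455,231,392): 231²+392² = 207025 = 455² → right
(29,25,18): 18²+25² = 949 > 841 = 29² → acute
3 of the 5 are right.

3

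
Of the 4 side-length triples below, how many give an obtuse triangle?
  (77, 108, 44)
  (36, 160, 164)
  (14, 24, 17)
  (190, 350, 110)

(77,108,44): 44²+77² = 7865 < 11664 = 108² → obtuse
(36,160,164): 36²+160² = 26896 = 164² → right
(14,24,17): 14²+17² = 485 < 576 = 24² → obtuse
(190,350,110): 110+190 ≤ 350, not a triangle
2 of the 4 are obtuse.

2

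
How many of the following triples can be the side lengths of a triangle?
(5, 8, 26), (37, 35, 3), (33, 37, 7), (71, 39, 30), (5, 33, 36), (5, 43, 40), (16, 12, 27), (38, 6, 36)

(5,8,26): 5+8 ≤ 26 → not valid
(3,35,37): 3+35 > 37 → valid
(7,33,37): 7+33 > 37 → valid
(30,39,71): 30+39 ≤ 71 → not valid
(5,33,36): 5+33 > 36 → valid
(5,40,43): 5+40 > 43 → valid
(12,16,27): 12+16 > 27 → valid
(6,36,38): 6+36 > 38 → valid
6 of the 8 triples form a triangle.

6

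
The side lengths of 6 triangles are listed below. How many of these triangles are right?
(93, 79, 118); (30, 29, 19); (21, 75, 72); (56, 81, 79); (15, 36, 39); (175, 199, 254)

2

(93,79,118): 79²+93² = 14890 > 13924 = 118² → acute
(30,29,19): 19²+29² = 1202 > 900 = 30² → acute
(21,75,72): 21²+72² = 5625 = 75² → right
(56,81,79): 56²+79² = 9377 > 6561 = 81² → acute
(15,36,39): 15²+36² = 1521 = 39² → right
(175,199,254): 175²+199² = 70226 > 64516 = 254² → acute
2 of the 6 are right.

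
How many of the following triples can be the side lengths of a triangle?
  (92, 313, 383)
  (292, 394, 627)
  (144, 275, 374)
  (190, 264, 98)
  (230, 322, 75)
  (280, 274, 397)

(92,313,383): 92+313 > 383 → valid
(292,394,627): 292+394 > 627 → valid
(144,275,374): 144+275 > 374 → valid
(98,190,264): 98+190 > 264 → valid
(75,230,322): 75+230 ≤ 322 → not valid
(274,280,397): 274+280 > 397 → valid
5 of the 6 triples form a triangle.

5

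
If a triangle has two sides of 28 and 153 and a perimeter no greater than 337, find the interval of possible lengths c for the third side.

Triangle inequality alone gives 125 < c < 181.
The perimeter condition gives c ≤ 337 − 28 − 153 = 156.
Intersecting the two: 125 < c ≤ 156.

125 < c ≤ 156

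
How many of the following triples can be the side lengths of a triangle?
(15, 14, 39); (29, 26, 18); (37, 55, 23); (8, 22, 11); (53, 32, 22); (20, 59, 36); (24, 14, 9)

(14,15,39): 14+15 ≤ 39 → not valid
(18,26,29): 18+26 > 29 → valid
(23,37,55): 23+37 > 55 → valid
(8,11,22): 8+11 ≤ 22 → not valid
(22,32,53): 22+32 > 53 → valid
(20,36,59): 20+36 ≤ 59 → not valid
(9,14,24): 9+14 ≤ 24 → not valid
3 of the 7 triples form a triangle.

3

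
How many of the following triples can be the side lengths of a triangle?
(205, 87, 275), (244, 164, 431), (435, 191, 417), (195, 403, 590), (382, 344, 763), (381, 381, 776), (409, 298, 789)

(87,205,275): 87+205 > 275 → valid
(164,244,431): 164+244 ≤ 431 → not valid
(191,417,435): 191+417 > 435 → valid
(195,403,590): 195+403 > 590 → valid
(344,382,763): 344+382 ≤ 763 → not valid
(381,381,776): 381+381 ≤ 776 → not valid
(298,409,789): 298+409 ≤ 789 → not valid
3 of the 7 triples form a triangle.

3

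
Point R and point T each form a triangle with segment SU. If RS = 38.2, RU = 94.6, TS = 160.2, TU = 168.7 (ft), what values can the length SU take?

56.4 < SU < 132.8

From triangle RSU: |38.2 − 94.6| < SU < 38.2 + 94.6, i.e. 56.4 < SU < 132.8.
From triangle TSU: 8.5 < SU < 328.9.
Both must hold, so SU lies in the intersection.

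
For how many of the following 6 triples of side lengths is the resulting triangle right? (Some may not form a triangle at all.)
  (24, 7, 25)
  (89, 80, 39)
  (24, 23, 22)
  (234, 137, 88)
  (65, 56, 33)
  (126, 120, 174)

(24,7,25): 7²+24² = 625 = 25² → right
(89,80,39): 39²+80² = 7921 = 89² → right
(24,23,22): 22²+23² = 1013 > 576 = 24² → acute
(234,137,88): 88+137 ≤ 234, not a triangle
(65,56,33): 33²+56² = 4225 = 65² → right
(126,120,174): 120²+126² = 30276 = 174² → right
4 of the 6 are right.

4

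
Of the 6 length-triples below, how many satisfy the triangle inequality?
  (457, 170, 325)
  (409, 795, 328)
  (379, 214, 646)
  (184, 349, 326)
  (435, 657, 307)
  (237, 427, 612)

4

(170,325,457): 170+325 > 457 → valid
(328,409,795): 328+409 ≤ 795 → not valid
(214,379,646): 214+379 ≤ 646 → not valid
(184,326,349): 184+326 > 349 → valid
(307,435,657): 307+435 > 657 → valid
(237,427,612): 237+427 > 612 → valid
4 of the 6 triples form a triangle.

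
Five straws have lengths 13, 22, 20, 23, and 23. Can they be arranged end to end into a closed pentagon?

A pentagon exists iff every side is shorter than the sum of the others — equivalently, the longest side is less than the sum of the rest.
Longest side 23 < 78 (sum of the remaining 4), so yes.

Yes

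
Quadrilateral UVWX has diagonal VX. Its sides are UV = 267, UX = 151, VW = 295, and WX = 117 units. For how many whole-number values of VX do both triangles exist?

From triangle UVX: 116 < VX < 418.
From triangle WVX: 178 < VX < 412.
Intersection: 178 < VX < 412, so integers 179 through 411: 233 values.

233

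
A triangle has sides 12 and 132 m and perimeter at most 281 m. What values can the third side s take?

120 < s ≤ 137 m

Triangle inequality alone gives 120 < s < 144.
The perimeter condition gives s ≤ 281 − 12 − 132 = 137.
Intersecting the two: 120 < s ≤ 137.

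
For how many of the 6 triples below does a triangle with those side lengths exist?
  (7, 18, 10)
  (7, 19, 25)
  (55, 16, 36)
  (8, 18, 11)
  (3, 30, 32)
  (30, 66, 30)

(7,10,18): 7+10 ≤ 18 → not valid
(7,19,25): 7+19 > 25 → valid
(16,36,55): 16+36 ≤ 55 → not valid
(8,11,18): 8+11 > 18 → valid
(3,30,32): 3+30 > 32 → valid
(30,30,66): 30+30 ≤ 66 → not valid
3 of the 6 triples form a triangle.

3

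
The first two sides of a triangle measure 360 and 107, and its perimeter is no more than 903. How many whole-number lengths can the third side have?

Triangle inequality: 253 < x < 467. Perimeter ≤ 903 gives x ≤ 903 − 360 − 107 = 436.
So 253 < x ≤ 436; integers 254 through 436: 183 values.

183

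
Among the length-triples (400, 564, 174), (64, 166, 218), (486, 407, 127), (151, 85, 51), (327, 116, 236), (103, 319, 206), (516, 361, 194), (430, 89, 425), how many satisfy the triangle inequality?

6

(174,400,564): 174+400 > 564 → valid
(64,166,218): 64+166 > 218 → valid
(127,407,486): 127+407 > 486 → valid
(51,85,151): 51+85 ≤ 151 → not valid
(116,236,327): 116+236 > 327 → valid
(103,206,319): 103+206 ≤ 319 → not valid
(194,361,516): 194+361 > 516 → valid
(89,425,430): 89+425 > 430 → valid
6 of the 8 triples form a triangle.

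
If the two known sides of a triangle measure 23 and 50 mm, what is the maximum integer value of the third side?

72

The third side must be strictly less than 23 + 50 = 73.
The largest integer below 73 is 72.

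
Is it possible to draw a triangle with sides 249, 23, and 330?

No

The longest side is 330, but the other two sum to only 272.
272 < 330, so the triangle inequality fails.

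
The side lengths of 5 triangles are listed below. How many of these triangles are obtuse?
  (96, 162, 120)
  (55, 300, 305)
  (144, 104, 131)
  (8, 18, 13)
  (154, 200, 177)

(96,162,120): 96²+120² = 23616 < 26244 = 162² → obtuse
(55,300,305): 55²+300² = 93025 = 305² → right
(144,104,131): 104²+131² = 27977 > 20736 = 144² → acute
(8,18,13): 8²+13² = 233 < 324 = 18² → obtuse
(154,200,177): 154²+177² = 55045 > 40000 = 200² → acute
2 of the 5 are obtuse.

2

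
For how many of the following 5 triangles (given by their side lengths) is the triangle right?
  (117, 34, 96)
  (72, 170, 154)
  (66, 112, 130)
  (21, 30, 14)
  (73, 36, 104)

(117,34,96): 34²+96² = 10372 < 13689 = 117² → obtuse
(72,170,154): 72²+154² = 28900 = 170² → right
(66,112,130): 66²+112² = 16900 = 130² → right
(21,30,14): 14²+21² = 637 < 900 = 30² → obtuse
(73,36,104): 36²+73² = 6625 < 10816 = 104² → obtuse
2 of the 5 are right.

2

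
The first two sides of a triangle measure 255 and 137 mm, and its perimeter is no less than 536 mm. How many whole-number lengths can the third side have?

248

Triangle inequality: 118 < x < 392. Perimeter ≥ 536 gives x ≥ 536 − 255 − 137 = 144.
So 144 ≤ x < 392; integers 144 through 391: 248 values.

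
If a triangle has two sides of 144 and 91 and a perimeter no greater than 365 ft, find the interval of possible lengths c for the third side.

Triangle inequality alone gives 53 < c < 235.
The perimeter condition gives c ≤ 365 − 144 − 91 = 130.
Intersecting the two: 53 < c ≤ 130.

53 < c ≤ 130 ft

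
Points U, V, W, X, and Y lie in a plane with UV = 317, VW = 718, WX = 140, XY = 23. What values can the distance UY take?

238 ≤ UY ≤ 1198

The maximum is all hops collinear in one direction: 317 + 718 + 140 + 23 = 1198.
The longest hop is 718; the others sum to 480. Folding the others back against it leaves at least 718 − 480 = 238.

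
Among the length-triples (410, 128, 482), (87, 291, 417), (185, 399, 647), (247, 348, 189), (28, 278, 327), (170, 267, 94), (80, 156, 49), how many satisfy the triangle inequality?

2

(128,410,482): 128+410 > 482 → valid
(87,291,417): 87+291 ≤ 417 → not valid
(185,399,647): 185+399 ≤ 647 → not valid
(189,247,348): 189+247 > 348 → valid
(28,278,327): 28+278 ≤ 327 → not valid
(94,170,267): 94+170 ≤ 267 → not valid
(49,80,156): 49+80 ≤ 156 → not valid
2 of the 7 triples form a triangle.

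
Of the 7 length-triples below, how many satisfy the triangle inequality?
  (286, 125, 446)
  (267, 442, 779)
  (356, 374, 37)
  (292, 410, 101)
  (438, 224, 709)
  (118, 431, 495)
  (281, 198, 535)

(125,286,446): 125+286 ≤ 446 → not valid
(267,442,779): 267+442 ≤ 779 → not valid
(37,356,374): 37+356 > 374 → valid
(101,292,410): 101+292 ≤ 410 → not valid
(224,438,709): 224+438 ≤ 709 → not valid
(118,431,495): 118+431 > 495 → valid
(198,281,535): 198+281 ≤ 535 → not valid
2 of the 7 triples form a triangle.

2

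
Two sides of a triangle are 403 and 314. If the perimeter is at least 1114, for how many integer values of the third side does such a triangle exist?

Triangle inequality: 89 < x < 717. Perimeter ≥ 1114 gives x ≥ 1114 − 403 − 314 = 397.
So 397 ≤ x < 717; integers 397 through 716: 320 values.

320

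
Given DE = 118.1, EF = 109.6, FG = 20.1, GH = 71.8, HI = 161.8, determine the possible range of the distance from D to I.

The maximum is all hops collinear in one direction: 118.1 + 109.6 + 20.1 + 71.8 + 161.8 = 481.4.
The longest hop is 161.8; the others sum to 319.6. Since 161.8 ≤ 319.6, the path can fold back on itself completely, so the minimum distance is 0.

0 ≤ DI ≤ 481.4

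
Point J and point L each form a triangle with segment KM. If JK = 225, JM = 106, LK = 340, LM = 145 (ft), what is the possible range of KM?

195 < KM < 331

From triangle JKM: |225 − 106| < KM < 225 + 106, i.e. 119 < KM < 331.
From triangle LKM: 195 < KM < 485.
Both must hold, so KM lies in the intersection.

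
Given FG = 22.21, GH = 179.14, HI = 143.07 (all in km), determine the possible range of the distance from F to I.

13.86 ≤ FI ≤ 344.42 km

The maximum is all hops collinear in one direction: 22.21 + 179.14 + 143.07 = 344.42.
The longest hop is 179.14; the others sum to 165.28. Folding the others back against it leaves at least 179.14 − 165.28 = 13.86.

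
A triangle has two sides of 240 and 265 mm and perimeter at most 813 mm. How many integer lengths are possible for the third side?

Triangle inequality: 25 < x < 505. Perimeter ≤ 813 gives x ≤ 813 − 240 − 265 = 308.
So 25 < x ≤ 308; integers 26 through 308: 283 values.

283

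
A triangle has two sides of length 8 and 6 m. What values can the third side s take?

By the triangle inequality, s must be less than 8 + 6 = 14 and greater than |8 − 6| = 2.

2 < s < 14 (m)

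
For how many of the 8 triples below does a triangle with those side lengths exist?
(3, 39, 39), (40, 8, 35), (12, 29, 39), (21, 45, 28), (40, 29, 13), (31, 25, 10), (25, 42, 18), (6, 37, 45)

7

(3,39,39): 3+39 > 39 → valid
(8,35,40): 8+35 > 40 → valid
(12,29,39): 12+29 > 39 → valid
(21,28,45): 21+28 > 45 → valid
(13,29,40): 13+29 > 40 → valid
(10,25,31): 10+25 > 31 → valid
(18,25,42): 18+25 > 42 → valid
(6,37,45): 6+37 ≤ 45 → not valid
7 of the 8 triples form a triangle.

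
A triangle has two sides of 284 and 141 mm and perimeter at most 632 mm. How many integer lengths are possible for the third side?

64

Triangle inequality: 143 < x < 425. Perimeter ≤ 632 gives x ≤ 632 − 284 − 141 = 207.
So 143 < x ≤ 207; integers 144 through 207: 64 values.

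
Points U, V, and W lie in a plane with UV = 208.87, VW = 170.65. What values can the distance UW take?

38.22 ≤ UW ≤ 379.52

By the triangle inequality, |208.87 − 170.65| ≤ UW ≤ 208.87 + 170.65.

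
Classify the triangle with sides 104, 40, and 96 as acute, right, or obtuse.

Compare the square of the longest side to the sum of squares of the other two: 40² + 96² = 10816 = 104².

right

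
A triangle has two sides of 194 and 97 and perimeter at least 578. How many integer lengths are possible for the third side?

4

Triangle inequality: 97 < x < 291. Perimeter ≥ 578 gives x ≥ 578 − 194 − 97 = 287.
So 287 ≤ x < 291; integers 287 through 290: 4 values.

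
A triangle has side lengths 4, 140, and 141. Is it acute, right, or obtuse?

obtuse

Compare the square of the longest side to the sum of squares of the other two: 4² + 140² = 19616 < 19881 = 141².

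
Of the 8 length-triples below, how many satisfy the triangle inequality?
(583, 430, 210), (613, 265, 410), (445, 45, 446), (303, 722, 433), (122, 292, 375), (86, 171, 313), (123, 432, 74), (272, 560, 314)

6

(210,430,583): 210+430 > 583 → valid
(265,410,613): 265+410 > 613 → valid
(45,445,446): 45+445 > 446 → valid
(303,433,722): 303+433 > 722 → valid
(122,292,375): 122+292 > 375 → valid
(86,171,313): 86+171 ≤ 313 → not valid
(74,123,432): 74+123 ≤ 432 → not valid
(272,314,560): 272+314 > 560 → valid
6 of the 8 triples form a triangle.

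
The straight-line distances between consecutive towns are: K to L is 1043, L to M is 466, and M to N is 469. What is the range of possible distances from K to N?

108 ≤ KN ≤ 1978

The maximum is all hops collinear in one direction: 1043 + 466 + 469 = 1978.
The longest hop is 1043; the others sum to 935. Folding the others back against it leaves at least 1043 − 935 = 108.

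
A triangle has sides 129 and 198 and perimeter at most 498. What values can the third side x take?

Triangle inequality alone gives 69 < x < 327.
The perimeter condition gives x ≤ 498 − 129 − 198 = 171.
Intersecting the two: 69 < x ≤ 171.

69 < x ≤ 171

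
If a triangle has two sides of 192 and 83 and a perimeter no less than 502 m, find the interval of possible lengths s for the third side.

227 ≤ s < 275

Triangle inequality alone gives 109 < s < 275.
The perimeter condition gives s ≥ 502 − 192 − 83 = 227.
Intersecting the two: 227 ≤ s < 275.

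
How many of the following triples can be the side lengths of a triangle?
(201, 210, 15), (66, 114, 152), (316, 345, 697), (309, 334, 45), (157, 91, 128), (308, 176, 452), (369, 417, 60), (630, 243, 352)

(15,201,210): 15+201 > 210 → valid
(66,114,152): 66+114 > 152 → valid
(316,345,697): 316+345 ≤ 697 → not valid
(45,309,334): 45+309 > 334 → valid
(91,128,157): 91+128 > 157 → valid
(176,308,452): 176+308 > 452 → valid
(60,369,417): 60+369 > 417 → valid
(243,352,630): 243+352 ≤ 630 → not valid
6 of the 8 triples form a triangle.

6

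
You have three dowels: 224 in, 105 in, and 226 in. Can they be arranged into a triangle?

The longest side is 226, and the other two sum to 329.
Since 329 > 226, the triangle inequality holds.

Yes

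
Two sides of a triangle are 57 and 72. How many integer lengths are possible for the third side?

113

The third side lies in the open interval (15, 129).
Integers from 16 to 128 inclusive: 128 − 16 + 1 = 113.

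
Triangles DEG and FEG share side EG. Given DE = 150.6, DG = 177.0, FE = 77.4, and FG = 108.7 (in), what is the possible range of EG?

31.3 < EG < 186.1

From triangle DEG: |150.6 − 177.0| < EG < 150.6 + 177.0, i.e. 26.4 < EG < 327.6.
From triangle FEG: 31.3 < EG < 186.1.
Both must hold, so EG lies in the intersection.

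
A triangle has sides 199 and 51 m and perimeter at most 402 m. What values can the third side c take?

148 < c ≤ 152

Triangle inequality alone gives 148 < c < 250.
The perimeter condition gives c ≤ 402 − 199 − 51 = 152.
Intersecting the two: 148 < c ≤ 152.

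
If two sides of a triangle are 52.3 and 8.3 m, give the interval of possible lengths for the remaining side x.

By the triangle inequality, x must be less than 52.3 + 8.3 = 60.6 and greater than |52.3 − 8.3| = 44.0.

44.0 < x < 60.6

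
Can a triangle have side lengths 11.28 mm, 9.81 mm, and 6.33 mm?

The longest side is 11.28, and the other two sum to 16.14.
Since 16.14 > 11.28, the triangle inequality holds.

Yes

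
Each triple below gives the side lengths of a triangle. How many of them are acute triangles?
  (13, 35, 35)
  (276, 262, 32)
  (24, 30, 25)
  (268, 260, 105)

3

(13,35,35): 13²+35² = 1394 > 1225 = 35² → acute
(276,262,32): 32²+262² = 69668 < 76176 = 276² → obtuse
(24,30,25): 24²+25² = 1201 > 900 = 30² → acute
(268,260,105): 105²+260² = 78625 > 71824 = 268² → acute
3 of the 4 are acute.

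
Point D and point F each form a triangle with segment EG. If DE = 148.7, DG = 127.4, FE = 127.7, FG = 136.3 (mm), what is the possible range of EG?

From triangle DEG: |148.7 − 127.4| < EG < 148.7 + 127.4, i.e. 21.3 < EG < 276.1.
From triangle FEG: 8.6 < EG < 264.0.
Both must hold, so EG lies in the intersection.

21.3 < EG < 264.0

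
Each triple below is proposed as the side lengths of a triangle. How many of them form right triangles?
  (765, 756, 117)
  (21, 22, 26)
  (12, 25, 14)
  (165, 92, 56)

1

(765,756,117): 117²+756² = 585225 = 765² → right
(21,22,26): 21²+22² = 925 > 676 = 26² → acute
(12,25,14): 12²+14² = 340 < 625 = 25² → obtuse
(165,92,56): 56+92 ≤ 165, not a triangle
1 of the 4 is right.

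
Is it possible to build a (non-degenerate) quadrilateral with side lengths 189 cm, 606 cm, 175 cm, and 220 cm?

No

For a quadrilateral, each side must be shorter than the sum of the others.
Here the longest side is 606, but the remaining 3 sides sum to only 584.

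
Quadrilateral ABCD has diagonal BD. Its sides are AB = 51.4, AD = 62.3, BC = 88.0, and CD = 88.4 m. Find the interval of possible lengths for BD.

From triangle ABD: |51.4 − 62.3| < BD < 51.4 + 62.3, i.e. 10.9 < BD < 113.7.
From triangle CBD: 0.4 < BD < 176.4.
Both must hold, so BD lies in the intersection.

10.9 < BD < 113.7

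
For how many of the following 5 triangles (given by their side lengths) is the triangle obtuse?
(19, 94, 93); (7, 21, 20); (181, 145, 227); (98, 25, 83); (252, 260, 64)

1

(19,94,93): 19²+93² = 9010 > 8836 = 94² → acute
(7,21,20): 7²+20² = 449 > 441 = 21² → acute
(181,145,227): 145²+181² = 53786 > 51529 = 227² → acute
(98,25,83): 25²+83² = 7514 < 9604 = 98² → obtuse
(252,260,64): 64²+252² = 67600 = 260² → right
1 of the 5 is obtuse.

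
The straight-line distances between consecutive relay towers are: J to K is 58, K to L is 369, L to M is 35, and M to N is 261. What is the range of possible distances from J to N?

15 ≤ JN ≤ 723

The maximum is all hops collinear in one direction: 58 + 369 + 35 + 261 = 723.
The longest hop is 369; the others sum to 354. Folding the others back against it leaves at least 369 − 354 = 15.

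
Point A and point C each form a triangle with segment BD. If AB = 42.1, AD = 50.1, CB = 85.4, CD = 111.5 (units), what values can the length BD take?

From triangle ABD: |42.1 − 50.1| < BD < 42.1 + 50.1, i.e. 8.0 < BD < 92.2.
From triangle CBD: 26.1 < BD < 196.9.
Both must hold, so BD lies in the intersection.

26.1 < BD < 92.2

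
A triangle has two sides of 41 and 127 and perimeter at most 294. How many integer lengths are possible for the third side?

40

Triangle inequality: 86 < x < 168. Perimeter ≤ 294 gives x ≤ 294 − 41 − 127 = 126.
So 86 < x ≤ 126; integers 87 through 126: 40 values.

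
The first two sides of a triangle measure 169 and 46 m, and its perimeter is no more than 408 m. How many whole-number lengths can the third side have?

70

Triangle inequality: 123 < x < 215. Perimeter ≤ 408 gives x ≤ 408 − 169 − 46 = 193.
So 123 < x ≤ 193; integers 124 through 193: 70 values.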